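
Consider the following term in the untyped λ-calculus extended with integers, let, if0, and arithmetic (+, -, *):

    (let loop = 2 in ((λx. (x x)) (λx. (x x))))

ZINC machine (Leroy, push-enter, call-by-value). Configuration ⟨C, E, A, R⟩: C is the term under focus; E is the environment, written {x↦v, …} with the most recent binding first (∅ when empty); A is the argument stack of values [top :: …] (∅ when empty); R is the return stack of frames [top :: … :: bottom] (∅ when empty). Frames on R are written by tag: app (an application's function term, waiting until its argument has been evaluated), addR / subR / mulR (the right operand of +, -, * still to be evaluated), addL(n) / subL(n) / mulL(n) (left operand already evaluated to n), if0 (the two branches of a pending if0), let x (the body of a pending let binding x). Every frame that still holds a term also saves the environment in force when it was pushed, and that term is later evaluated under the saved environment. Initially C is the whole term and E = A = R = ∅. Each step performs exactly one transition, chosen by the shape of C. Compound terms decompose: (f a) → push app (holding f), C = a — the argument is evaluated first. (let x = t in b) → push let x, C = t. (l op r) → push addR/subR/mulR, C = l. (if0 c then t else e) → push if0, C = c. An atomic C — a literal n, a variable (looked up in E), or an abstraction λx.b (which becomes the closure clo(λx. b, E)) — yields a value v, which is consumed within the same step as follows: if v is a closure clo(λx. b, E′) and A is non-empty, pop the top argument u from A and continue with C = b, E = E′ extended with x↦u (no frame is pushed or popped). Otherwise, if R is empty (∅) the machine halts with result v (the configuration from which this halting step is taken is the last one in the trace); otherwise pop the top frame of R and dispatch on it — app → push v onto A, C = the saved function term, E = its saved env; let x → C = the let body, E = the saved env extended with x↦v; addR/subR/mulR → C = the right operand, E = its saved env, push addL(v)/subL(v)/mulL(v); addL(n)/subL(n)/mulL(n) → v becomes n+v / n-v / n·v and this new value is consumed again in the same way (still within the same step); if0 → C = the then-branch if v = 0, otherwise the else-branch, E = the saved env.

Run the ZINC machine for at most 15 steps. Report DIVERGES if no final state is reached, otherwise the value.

t=0: ⟨C=(let loop = 2 in ((λx. (x x)) (λx. (x x)))); E=∅; A=∅; R=∅⟩
t=1: ⟨C=2; E=∅; A=∅; R=[let loop]⟩
t=2: ⟨C=((λx. (x x)) (λx. (x x))); E={loop↦2}; A=∅; R=∅⟩
t=3: ⟨C=(λx. (x x)); E={loop↦2}; A=∅; R=[app]⟩
t=4: ⟨C=(λx. (x x)); E={loop↦2}; A=[clo(λx. (x x), {loop↦2})]; R=∅⟩
t=5: ⟨C=(x x); E={x↦clo(λx. (x x), {loop↦2}), loop↦2}; A=∅; R=∅⟩
t=6: ⟨C=x; E={x↦clo(λx. (x x), {loop↦2}), loop↦2}; A=∅; R=[app]⟩
t=7: ⟨C=x; E={x↦clo(λx. (x x), {loop↦2}), loop↦2}; A=[clo(λx. (x x), {loop↦2})]; R=∅⟩
… configuration repeats with period 3 (steps 5–7 recur indefinitely) …

Answer: DIVERGES (no final state within 15 steps)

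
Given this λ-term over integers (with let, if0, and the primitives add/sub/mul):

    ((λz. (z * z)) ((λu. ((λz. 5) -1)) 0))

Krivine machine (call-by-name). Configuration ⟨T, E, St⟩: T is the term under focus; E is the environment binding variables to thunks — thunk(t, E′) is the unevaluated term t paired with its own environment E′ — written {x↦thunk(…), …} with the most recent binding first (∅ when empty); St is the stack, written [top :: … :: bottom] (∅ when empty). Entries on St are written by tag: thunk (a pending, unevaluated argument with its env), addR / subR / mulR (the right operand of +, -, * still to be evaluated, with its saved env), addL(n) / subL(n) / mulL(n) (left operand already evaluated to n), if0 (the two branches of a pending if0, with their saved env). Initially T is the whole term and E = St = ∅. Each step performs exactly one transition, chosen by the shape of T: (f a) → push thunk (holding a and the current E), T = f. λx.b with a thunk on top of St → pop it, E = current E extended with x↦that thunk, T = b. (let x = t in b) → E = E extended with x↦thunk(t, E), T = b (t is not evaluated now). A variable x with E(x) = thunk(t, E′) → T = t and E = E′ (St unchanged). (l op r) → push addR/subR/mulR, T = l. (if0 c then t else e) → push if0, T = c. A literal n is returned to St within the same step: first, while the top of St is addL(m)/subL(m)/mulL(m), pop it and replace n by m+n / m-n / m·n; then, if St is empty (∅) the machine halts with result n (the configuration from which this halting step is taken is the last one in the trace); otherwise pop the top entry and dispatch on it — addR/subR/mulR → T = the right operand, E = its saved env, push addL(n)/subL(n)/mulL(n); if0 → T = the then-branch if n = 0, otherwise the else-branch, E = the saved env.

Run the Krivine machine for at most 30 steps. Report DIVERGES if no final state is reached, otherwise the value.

step 0: ⟨T=((λz. (z * z)) ((λu. ((λz. 5) -1)) 0)); E=∅; St=∅⟩
step 1: ⟨T=(λz. (z * z)); E=∅; St=[thunk]⟩
step 2: ⟨T=(z * z); E={z↦thunk(((λu. ((λz. 5) -1)) 0), ∅)}; St=∅⟩
step 3: ⟨T=z; E={z↦thunk(((λu. ((λz. 5) -1)) 0), ∅)}; St=[mulR]⟩
step 4: ⟨T=((λu. ((λz. 5) -1)) 0); E=∅; St=[mulR]⟩
step 5: ⟨T=(λu. ((λz. 5) -1)); E=∅; St=[thunk :: mulR]⟩
step 6: ⟨T=((λz. 5) -1); E={u↦thunk(0, ∅)}; St=[mulR]⟩
step 7: ⟨T=(λz. 5); E={u↦thunk(0, ∅)}; St=[thunk :: mulR]⟩
step 8: ⟨T=5; E={z↦thunk(-1, {u↦thunk(0, ∅)}), u↦thunk(0, ∅)}; St=[mulR]⟩
step 9: ⟨T=z; E={z↦thunk(((λu. ((λz. 5) -1)) 0), ∅)}; St=[mulL(5)]⟩
step 10: ⟨T=((λu. ((λz. 5) -1)) 0); E=∅; St=[mulL(5)]⟩
step 11: ⟨T=(λu. ((λz. 5) -1)); E=∅; St=[thunk :: mulL(5)]⟩
step 12: ⟨T=((λz. 5) -1); E={u↦thunk(0, ∅)}; St=[mulL(5)]⟩
step 13: ⟨T=(λz. 5); E={u↦thunk(0, ∅)}; St=[thunk :: mulL(5)]⟩
step 14: ⟨T=5; E={z↦thunk(-1, {u↦thunk(0, ∅)}), u↦thunk(0, ∅)}; St=[mulL(5)]⟩
→ final value 25

Answer: 25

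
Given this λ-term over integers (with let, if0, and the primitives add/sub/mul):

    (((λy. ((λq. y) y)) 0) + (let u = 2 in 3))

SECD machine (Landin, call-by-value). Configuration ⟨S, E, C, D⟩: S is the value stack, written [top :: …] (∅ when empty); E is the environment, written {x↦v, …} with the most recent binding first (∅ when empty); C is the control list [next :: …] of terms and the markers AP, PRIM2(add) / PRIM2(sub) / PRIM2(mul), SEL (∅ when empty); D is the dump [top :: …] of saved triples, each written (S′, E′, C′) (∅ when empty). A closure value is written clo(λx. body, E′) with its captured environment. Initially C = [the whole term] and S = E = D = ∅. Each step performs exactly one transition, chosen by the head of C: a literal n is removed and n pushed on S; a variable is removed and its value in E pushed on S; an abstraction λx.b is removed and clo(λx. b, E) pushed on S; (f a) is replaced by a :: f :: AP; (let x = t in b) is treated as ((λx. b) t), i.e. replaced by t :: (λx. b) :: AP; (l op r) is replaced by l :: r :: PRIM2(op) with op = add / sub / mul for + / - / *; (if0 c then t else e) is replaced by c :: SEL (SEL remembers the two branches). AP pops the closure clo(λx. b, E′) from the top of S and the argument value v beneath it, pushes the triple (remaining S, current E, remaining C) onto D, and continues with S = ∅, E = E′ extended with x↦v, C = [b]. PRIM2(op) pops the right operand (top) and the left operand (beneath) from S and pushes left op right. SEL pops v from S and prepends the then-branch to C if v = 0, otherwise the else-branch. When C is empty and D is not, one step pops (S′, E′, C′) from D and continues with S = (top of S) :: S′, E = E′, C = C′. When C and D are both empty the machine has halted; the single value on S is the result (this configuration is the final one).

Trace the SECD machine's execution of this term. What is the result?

t=0: <S=∅, E=∅, C=[(((λy. ((λq. y) y)) 0) + (let u = 2 in 3))], D=∅>
t=1: <S=∅, E=∅, C=[((λy. ((λq. y) y)) 0) :: (let u = 2 in 3) :: PRIM2(add)], D=∅>
t=2: <S=∅, E=∅, C=[0 :: (λy. ((λq. y) y)) :: AP :: (let u = 2 in 3) :: PRIM2(add)], D=∅>
t=3: <S=[0], E=∅, C=[(λy. ((λq. y) y)) :: AP :: (let u = 2 in 3) :: PRIM2(add)], D=∅>
t=4: <S=[clo(λy. ((λq. y) y), ∅) :: 0], E=∅, C=[AP :: (let u = 2 in 3) :: PRIM2(add)], D=∅>
t=5: <S=∅, E={y↦0}, C=[((λq. y) y)], D=[(∅, ∅, [(let u = 2 in 3) :: PRIM2(add)])]>
t=6: <S=∅, E={y↦0}, C=[y :: (λq. y) :: AP], D=[(∅, ∅, [(let u = 2 in 3) :: PRIM2(add)])]>
t=7: <S=[0], E={y↦0}, C=[(λq. y) :: AP], D=[(∅, ∅, [(let u = 2 in 3) :: PRIM2(add)])]>
t=8: <S=[clo(λq. y, {y↦0}) :: 0], E={y↦0}, C=[AP], D=[(∅, ∅, [(let u = 2 in 3) :: PRIM2(add)])]>
t=9: <S=∅, E={q↦0, y↦0}, C=[y], D=[(∅, {y↦0}, ∅) :: (∅, ∅, [(let u = 2 in 3) :: PRIM2(add)])]>
t=10: <S=[0], E={q↦0, y↦0}, C=∅, D=[(∅, {y↦0}, ∅) :: (∅, ∅, [(let u = 2 in 3) :: PRIM2(add)])]>
t=11: <S=[0], E={y↦0}, C=∅, D=[(∅, ∅, [(let u = 2 in 3) :: PRIM2(add)])]>
t=12: <S=[0], E=∅, C=[(let u = 2 in 3) :: PRIM2(add)], D=∅>
t=13: <S=[0], E=∅, C=[2 :: (λu. 3) :: AP :: PRIM2(add)], D=∅>
t=14: <S=[2 :: 0], E=∅, C=[(λu. 3) :: AP :: PRIM2(add)], D=∅>
t=15: <S=[clo(λu. 3, ∅) :: 2 :: 0], E=∅, C=[AP :: PRIM2(add)], D=∅>
t=16: <S=∅, E={u↦2}, C=[3], D=[([0], ∅, [PRIM2(add)])]>
t=17: <S=[3], E={u↦2}, C=∅, D=[([0], ∅, [PRIM2(add)])]>
t=18: <S=[3 :: 0], E=∅, C=[PRIM2(add)], D=∅>
t=19: <S=[3], E=∅, C=∅, D=∅>
→ final value 3

Answer: 3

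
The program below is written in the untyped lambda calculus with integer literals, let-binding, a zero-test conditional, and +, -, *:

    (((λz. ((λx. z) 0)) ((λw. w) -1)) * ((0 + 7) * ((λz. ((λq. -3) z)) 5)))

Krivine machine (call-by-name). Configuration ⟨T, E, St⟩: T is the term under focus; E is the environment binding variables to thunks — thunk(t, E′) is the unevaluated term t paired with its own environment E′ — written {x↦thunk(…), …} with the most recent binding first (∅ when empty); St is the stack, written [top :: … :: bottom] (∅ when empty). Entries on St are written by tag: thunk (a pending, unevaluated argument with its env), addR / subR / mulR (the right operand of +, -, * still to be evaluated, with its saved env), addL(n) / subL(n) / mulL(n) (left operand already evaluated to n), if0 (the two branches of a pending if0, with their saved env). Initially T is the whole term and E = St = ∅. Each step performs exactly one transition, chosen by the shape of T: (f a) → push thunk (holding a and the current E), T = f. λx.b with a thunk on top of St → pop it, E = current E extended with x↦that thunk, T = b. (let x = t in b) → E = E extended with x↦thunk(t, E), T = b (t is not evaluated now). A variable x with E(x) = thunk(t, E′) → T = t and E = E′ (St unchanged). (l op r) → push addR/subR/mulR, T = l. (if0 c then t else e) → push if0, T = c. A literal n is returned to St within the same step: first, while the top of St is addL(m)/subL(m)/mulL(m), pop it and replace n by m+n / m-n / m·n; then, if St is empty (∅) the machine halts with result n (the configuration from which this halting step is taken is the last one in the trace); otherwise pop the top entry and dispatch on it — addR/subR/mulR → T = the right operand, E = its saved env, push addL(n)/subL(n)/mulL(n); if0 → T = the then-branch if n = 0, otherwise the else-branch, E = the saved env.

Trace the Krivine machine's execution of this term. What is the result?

Answer: 21

Derivation:
step 0: ⟨T=(((λz. ((λx. z) 0)) ((λw. w) -1)) * ((0 + 7) * ((λz. ((λq. -3) z)) 5))); E=∅; St=∅⟩
step 1: ⟨T=((λz. ((λx. z) 0)) ((λw. w) -1)); E=∅; St=[mulR]⟩
step 2: ⟨T=(λz. ((λx. z) 0)); E=∅; St=[thunk :: mulR]⟩
step 3: ⟨T=((λx. z) 0); E={z↦thunk(((λw. w) -1), ∅)}; St=[mulR]⟩
step 4: ⟨T=(λx. z); E={z↦thunk(((λw. w) -1), ∅)}; St=[thunk :: mulR]⟩
step 5: ⟨T=z; E={x↦thunk(0, {z↦thunk(((λw. w) -1), ∅)}), z↦thunk(((λw. w) -1), ∅)}; St=[mulR]⟩
step 6: ⟨T=((λw. w) -1); E=∅; St=[mulR]⟩
step 7: ⟨T=(λw. w); E=∅; St=[thunk :: mulR]⟩
step 8: ⟨T=w; E={w↦thunk(-1, ∅)}; St=[mulR]⟩
step 9: ⟨T=-1; E=∅; St=[mulR]⟩
step 10: ⟨T=((0 + 7) * ((λz. ((λq. -3) z)) 5)); E=∅; St=[mulL(-1)]⟩
step 11: ⟨T=(0 + 7); E=∅; St=[mulR :: mulL(-1)]⟩
step 12: ⟨T=0; E=∅; St=[addR :: mulR :: mulL(-1)]⟩
step 13: ⟨T=7; E=∅; St=[addL(0) :: mulR :: mulL(-1)]⟩
step 14: ⟨T=((λz. ((λq. -3) z)) 5); E=∅; St=[mulL(7) :: mulL(-1)]⟩
step 15: ⟨T=(λz. ((λq. -3) z)); E=∅; St=[thunk :: mulL(7) :: mulL(-1)]⟩
step 16: ⟨T=((λq. -3) z); E={z↦thunk(5, ∅)}; St=[mulL(7) :: mulL(-1)]⟩
step 17: ⟨T=(λq. -3); E={z↦thunk(5, ∅)}; St=[thunk :: mulL(7) :: mulL(-1)]⟩
step 18: ⟨T=-3; E={q↦thunk(z, {z↦thunk(5, ∅)}), z↦thunk(5, ∅)}; St=[mulL(7) :: mulL(-1)]⟩
→ final value 21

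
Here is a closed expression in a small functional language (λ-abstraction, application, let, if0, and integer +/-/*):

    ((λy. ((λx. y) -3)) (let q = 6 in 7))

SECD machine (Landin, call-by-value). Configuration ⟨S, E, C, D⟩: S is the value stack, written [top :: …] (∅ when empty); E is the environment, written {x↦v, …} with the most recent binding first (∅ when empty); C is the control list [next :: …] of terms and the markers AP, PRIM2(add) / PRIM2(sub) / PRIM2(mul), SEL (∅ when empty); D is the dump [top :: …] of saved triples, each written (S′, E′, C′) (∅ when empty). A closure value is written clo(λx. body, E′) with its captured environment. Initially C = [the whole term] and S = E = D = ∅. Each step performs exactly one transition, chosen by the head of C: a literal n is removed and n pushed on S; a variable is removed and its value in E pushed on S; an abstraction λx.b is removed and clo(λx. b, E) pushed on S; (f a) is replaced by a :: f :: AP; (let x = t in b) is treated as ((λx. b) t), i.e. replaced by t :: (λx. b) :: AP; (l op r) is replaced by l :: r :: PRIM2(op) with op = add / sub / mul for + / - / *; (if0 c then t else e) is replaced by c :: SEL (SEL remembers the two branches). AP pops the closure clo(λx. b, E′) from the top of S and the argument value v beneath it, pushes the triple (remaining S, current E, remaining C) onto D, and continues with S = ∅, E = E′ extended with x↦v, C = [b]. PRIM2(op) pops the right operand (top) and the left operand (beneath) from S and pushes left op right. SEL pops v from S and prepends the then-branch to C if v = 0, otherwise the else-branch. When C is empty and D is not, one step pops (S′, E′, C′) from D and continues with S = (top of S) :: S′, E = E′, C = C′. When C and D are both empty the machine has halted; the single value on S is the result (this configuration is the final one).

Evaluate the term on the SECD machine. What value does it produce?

Answer: 7

Derivation:
step 0: <S=∅, E=∅, C=[((λy. ((λx. y) -3)) (let q = 6 in 7))], D=∅>
step 1: <S=∅, E=∅, C=[(let q = 6 in 7) :: (λy. ((λx. y) -3)) :: AP], D=∅>
step 2: <S=∅, E=∅, C=[6 :: (λq. 7) :: AP :: (λy. ((λx. y) -3)) :: AP], D=∅>
step 3: <S=[6], E=∅, C=[(λq. 7) :: AP :: (λy. ((λx. y) -3)) :: AP], D=∅>
step 4: <S=[clo(λq. 7, ∅) :: 6], E=∅, C=[AP :: (λy. ((λx. y) -3)) :: AP], D=∅>
step 5: <S=∅, E={q↦6}, C=[7], D=[(∅, ∅, [(λy. ((λx. y) -3)) :: AP])]>
step 6: <S=[7], E={q↦6}, C=∅, D=[(∅, ∅, [(λy. ((λx. y) -3)) :: AP])]>
step 7: <S=[7], E=∅, C=[(λy. ((λx. y) -3)) :: AP], D=∅>
step 8: <S=[clo(λy. ((λx. y) -3), ∅) :: 7], E=∅, C=[AP], D=∅>
step 9: <S=∅, E={y↦7}, C=[((λx. y) -3)], D=[(∅, ∅, ∅)]>
step 10: <S=∅, E={y↦7}, C=[-3 :: (λx. y) :: AP], D=[(∅, ∅, ∅)]>
step 11: <S=[-3], E={y↦7}, C=[(λx. y) :: AP], D=[(∅, ∅, ∅)]>
step 12: <S=[clo(λx. y, {y↦7}) :: -3], E={y↦7}, C=[AP], D=[(∅, ∅, ∅)]>
step 13: <S=∅, E={x↦-3, y↦7}, C=[y], D=[(∅, {y↦7}, ∅) :: (∅, ∅, ∅)]>
step 14: <S=[7], E={x↦-3, y↦7}, C=∅, D=[(∅, {y↦7}, ∅) :: (∅, ∅, ∅)]>
step 15: <S=[7], E={y↦7}, C=∅, D=[(∅, ∅, ∅)]>
step 16: <S=[7], E=∅, C=∅, D=∅>
→ final value 7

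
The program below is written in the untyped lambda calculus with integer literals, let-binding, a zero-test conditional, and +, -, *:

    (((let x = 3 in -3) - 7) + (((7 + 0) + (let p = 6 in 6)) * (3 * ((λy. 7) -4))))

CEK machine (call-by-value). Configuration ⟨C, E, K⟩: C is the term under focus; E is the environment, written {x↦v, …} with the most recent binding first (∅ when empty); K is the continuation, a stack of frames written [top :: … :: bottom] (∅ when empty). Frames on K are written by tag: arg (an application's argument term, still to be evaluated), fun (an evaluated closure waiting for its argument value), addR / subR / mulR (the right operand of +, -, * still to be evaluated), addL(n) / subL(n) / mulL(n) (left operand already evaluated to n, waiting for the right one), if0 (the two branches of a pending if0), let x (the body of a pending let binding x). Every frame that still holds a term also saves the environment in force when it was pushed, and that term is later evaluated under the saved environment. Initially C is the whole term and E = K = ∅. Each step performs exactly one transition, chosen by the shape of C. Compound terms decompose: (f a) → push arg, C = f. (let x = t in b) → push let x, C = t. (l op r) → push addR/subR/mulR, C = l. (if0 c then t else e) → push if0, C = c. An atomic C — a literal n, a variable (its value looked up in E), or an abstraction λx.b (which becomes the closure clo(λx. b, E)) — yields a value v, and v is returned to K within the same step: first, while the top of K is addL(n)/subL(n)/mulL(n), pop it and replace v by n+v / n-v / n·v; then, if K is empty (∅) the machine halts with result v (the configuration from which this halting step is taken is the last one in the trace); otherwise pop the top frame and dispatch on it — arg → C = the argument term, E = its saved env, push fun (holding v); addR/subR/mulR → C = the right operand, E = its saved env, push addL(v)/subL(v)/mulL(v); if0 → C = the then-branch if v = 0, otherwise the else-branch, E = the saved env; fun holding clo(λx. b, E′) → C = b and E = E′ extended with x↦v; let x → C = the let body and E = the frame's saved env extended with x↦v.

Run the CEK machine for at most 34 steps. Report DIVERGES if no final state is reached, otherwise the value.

t=0: [C=(((let x = 3 in -3) - 7) + (((7 + 0) + (let p = 6 in 6)) * (3 * ((λy. 7) -4)))) | E=∅ | K=∅]
t=1: [C=((let x = 3 in -3) - 7) | E=∅ | K=[addR]]
t=2: [C=(let x = 3 in -3) | E=∅ | K=[subR :: addR]]
t=3: [C=3 | E=∅ | K=[let x :: subR :: addR]]
t=4: [C=-3 | E={x↦3} | K=[subR :: addR]]
t=5: [C=7 | E=∅ | K=[subL(-3) :: addR]]
t=6: [C=(((7 + 0) + (let p = 6 in 6)) * (3 * ((λy. 7) -4))) | E=∅ | K=[addL(-10)]]
t=7: [C=((7 + 0) + (let p = 6 in 6)) | E=∅ | K=[mulR :: addL(-10)]]
t=8: [C=(7 + 0) | E=∅ | K=[addR :: mulR :: addL(-10)]]
t=9: [C=7 | E=∅ | K=[addR :: addR :: mulR :: addL(-10)]]
t=10: [C=0 | E=∅ | K=[addL(7) :: addR :: mulR :: addL(-10)]]
t=11: [C=(let p = 6 in 6) | E=∅ | K=[addL(7) :: mulR :: addL(-10)]]
t=12: [C=6 | E=∅ | K=[let p :: addL(7) :: mulR :: addL(-10)]]
t=13: [C=6 | E={p↦6} | K=[addL(7) :: mulR :: addL(-10)]]
t=14: [C=(3 * ((λy. 7) -4)) | E=∅ | K=[mulL(13) :: addL(-10)]]
t=15: [C=3 | E=∅ | K=[mulR :: mulL(13) :: addL(-10)]]
t=16: [C=((λy. 7) -4) | E=∅ | K=[mulL(3) :: mulL(13) :: addL(-10)]]
t=17: [C=(λy. 7) | E=∅ | K=[arg :: mulL(3) :: mulL(13) :: addL(-10)]]
t=18: [C=-4 | E=∅ | K=[fun :: mulL(3) :: mulL(13) :: addL(-10)]]
t=19: [C=7 | E={y↦-4} | K=[mulL(3) :: mulL(13) :: addL(-10)]]
→ final value 263

Answer: 263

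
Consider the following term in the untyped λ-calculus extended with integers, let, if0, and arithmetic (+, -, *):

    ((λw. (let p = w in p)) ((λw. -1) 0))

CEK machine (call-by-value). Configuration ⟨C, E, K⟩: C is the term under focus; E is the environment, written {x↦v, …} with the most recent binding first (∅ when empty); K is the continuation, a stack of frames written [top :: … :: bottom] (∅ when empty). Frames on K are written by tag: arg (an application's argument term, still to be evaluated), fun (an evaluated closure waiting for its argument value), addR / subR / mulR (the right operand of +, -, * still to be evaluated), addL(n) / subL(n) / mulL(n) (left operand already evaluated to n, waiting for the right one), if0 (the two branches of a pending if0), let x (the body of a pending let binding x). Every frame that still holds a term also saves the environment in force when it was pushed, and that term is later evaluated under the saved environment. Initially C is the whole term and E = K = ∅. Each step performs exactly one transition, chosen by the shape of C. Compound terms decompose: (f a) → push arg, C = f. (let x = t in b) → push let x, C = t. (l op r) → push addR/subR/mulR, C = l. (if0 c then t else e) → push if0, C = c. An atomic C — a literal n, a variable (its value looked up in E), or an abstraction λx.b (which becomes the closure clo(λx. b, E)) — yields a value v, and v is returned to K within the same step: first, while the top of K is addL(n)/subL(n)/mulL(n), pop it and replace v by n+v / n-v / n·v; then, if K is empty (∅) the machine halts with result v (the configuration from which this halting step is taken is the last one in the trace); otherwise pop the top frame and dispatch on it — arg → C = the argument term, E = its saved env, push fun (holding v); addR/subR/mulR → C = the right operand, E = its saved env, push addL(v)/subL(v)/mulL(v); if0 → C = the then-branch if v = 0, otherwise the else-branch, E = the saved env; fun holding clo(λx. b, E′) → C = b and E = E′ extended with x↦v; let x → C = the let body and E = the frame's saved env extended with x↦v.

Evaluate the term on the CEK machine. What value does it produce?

Answer: -1

Execution trace:
[0] <C=((λw. (let p = w in p)) ((λw. -1) 0)), E=∅, K=∅>
[1] <C=(λw. (let p = w in p)), E=∅, K=[arg]>
[2] <C=((λw. -1) 0), E=∅, K=[fun]>
[3] <C=(λw. -1), E=∅, K=[arg :: fun]>
[4] <C=0, E=∅, K=[fun :: fun]>
[5] <C=-1, E={w↦0}, K=[fun]>
[6] <C=(let p = w in p), E={w↦-1}, K=∅>
[7] <C=w, E={w↦-1}, K=[let p]>
[8] <C=p, E={p↦-1, w↦-1}, K=∅>
→ final value -1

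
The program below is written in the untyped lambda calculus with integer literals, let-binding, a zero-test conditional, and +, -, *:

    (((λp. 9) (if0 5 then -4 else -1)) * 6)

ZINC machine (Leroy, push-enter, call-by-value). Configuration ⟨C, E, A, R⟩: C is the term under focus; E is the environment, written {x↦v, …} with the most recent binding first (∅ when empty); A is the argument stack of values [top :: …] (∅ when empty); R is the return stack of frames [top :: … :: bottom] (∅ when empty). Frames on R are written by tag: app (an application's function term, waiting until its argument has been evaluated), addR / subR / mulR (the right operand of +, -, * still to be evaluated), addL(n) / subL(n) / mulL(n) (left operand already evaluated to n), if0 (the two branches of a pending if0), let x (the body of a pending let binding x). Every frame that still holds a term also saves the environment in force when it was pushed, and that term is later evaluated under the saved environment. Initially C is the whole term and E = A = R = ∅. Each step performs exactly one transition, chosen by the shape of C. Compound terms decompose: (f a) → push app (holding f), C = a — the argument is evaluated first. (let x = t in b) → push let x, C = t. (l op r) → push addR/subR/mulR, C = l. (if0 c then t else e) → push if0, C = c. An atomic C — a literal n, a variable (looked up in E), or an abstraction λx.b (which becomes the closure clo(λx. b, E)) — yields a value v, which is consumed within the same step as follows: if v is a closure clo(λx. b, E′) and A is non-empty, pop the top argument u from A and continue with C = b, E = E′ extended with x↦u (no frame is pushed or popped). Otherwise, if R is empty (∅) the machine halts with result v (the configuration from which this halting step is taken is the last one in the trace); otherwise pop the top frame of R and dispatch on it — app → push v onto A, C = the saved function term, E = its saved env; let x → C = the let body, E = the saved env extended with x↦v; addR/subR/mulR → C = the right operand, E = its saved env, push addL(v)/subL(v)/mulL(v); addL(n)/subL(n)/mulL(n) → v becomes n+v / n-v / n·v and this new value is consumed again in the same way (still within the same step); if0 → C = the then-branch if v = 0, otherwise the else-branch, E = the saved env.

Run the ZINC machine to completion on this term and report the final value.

Answer: 54

Derivation:
[0] <C=(((λp. 9) (if0 5 then -4 else -1)) * 6), E=∅, A=∅, R=∅>
[1] <C=((λp. 9) (if0 5 then -4 else -1)), E=∅, A=∅, R=[mulR]>
[2] <C=(if0 5 then -4 else -1), E=∅, A=∅, R=[app :: mulR]>
[3] <C=5, E=∅, A=∅, R=[if0 :: app :: mulR]>
[4] <C=-1, E=∅, A=∅, R=[app :: mulR]>
[5] <C=(λp. 9), E=∅, A=[-1], R=[mulR]>
[6] <C=9, E={p↦-1}, A=∅, R=[mulR]>
[7] <C=6, E=∅, A=∅, R=[mulL(9)]>
→ final value 54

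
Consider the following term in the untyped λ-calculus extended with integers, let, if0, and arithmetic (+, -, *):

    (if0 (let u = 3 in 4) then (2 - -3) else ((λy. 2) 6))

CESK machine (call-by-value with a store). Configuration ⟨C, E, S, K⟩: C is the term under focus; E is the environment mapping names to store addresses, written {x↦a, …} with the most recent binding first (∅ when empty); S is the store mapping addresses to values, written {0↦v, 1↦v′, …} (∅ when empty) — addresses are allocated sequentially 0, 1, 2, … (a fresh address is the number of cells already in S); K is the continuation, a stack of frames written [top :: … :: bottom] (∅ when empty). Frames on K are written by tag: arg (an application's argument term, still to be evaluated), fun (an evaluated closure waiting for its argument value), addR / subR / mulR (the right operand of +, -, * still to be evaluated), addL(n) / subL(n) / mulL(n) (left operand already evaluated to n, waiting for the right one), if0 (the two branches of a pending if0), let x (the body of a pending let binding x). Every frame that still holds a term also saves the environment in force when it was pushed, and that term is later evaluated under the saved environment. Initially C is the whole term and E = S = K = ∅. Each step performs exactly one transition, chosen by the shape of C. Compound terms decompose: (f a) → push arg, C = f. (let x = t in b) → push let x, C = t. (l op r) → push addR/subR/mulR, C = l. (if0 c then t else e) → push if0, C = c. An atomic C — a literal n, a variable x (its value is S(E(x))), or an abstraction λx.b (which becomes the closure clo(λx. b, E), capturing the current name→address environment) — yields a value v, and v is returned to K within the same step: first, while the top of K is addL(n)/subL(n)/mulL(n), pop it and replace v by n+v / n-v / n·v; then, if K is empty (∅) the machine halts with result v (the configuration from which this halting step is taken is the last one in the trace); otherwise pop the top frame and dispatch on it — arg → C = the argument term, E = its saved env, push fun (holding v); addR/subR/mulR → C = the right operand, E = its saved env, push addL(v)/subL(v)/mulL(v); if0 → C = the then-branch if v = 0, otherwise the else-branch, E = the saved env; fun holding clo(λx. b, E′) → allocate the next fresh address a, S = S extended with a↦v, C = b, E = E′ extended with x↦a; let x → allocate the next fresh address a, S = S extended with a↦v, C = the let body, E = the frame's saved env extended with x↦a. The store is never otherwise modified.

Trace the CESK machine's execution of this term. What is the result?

Answer: 2

Machine steps:
0. [C=(if0 (let u = 3 in 4) then (2 - -3) else ((λy. 2) 6)) | E=∅ | S=∅ | K=∅]
1. [C=(let u = 3 in 4) | E=∅ | S=∅ | K=[if0]]
2. [C=3 | E=∅ | S=∅ | K=[let u :: if0]]
3. [C=4 | E={u↦0} | S={0↦3} | K=[if0]]
4. [C=((λy. 2) 6) | E=∅ | S={0↦3} | K=∅]
5. [C=(λy. 2) | E=∅ | S={0↦3} | K=[arg]]
6. [C=6 | E=∅ | S={0↦3} | K=[fun]]
7. [C=2 | E={y↦1} | S={0↦3, 1↦6} | K=∅]
→ final value 2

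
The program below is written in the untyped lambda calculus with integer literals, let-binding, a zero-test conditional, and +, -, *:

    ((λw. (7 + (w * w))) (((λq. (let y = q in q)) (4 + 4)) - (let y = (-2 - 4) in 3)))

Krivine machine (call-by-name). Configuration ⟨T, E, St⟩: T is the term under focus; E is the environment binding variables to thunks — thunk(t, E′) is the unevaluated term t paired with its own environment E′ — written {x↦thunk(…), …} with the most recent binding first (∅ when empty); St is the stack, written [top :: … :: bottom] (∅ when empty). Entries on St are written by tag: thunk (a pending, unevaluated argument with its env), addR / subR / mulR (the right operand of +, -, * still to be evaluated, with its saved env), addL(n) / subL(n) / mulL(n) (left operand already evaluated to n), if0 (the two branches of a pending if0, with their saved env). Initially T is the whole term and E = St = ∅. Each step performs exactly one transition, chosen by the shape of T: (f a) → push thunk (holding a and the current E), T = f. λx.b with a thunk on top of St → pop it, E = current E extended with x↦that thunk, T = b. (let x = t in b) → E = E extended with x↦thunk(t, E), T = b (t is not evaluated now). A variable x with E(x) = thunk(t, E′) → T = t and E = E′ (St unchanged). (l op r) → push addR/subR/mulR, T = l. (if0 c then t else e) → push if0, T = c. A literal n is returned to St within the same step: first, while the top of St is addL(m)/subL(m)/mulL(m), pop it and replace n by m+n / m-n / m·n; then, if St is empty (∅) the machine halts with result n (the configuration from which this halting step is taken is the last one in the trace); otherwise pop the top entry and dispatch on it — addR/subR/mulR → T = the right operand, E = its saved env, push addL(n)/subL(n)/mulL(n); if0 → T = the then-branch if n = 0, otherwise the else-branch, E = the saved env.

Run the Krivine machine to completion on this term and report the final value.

[0] <T=((λw. (7 + (w * w))) (((λq. (let y = q in q)) (4 + 4)) - (let y = (-2 - 4) in 3))), E=∅, St=∅>
[1] <T=(λw. (7 + (w * w))), E=∅, St=[thunk]>
[2] <T=(7 + (w * w)), E={w↦thunk((((λq. (let y = q in q)) (4 + 4)) - (let y = (-2 - 4) in 3)), ∅)}, St=∅>
[3] <T=7, E={w↦thunk((((λq. (let y = q in q)) (4 + 4)) - (let y = (-2 - 4) in 3)), ∅)}, St=[addR]>
[4] <T=(w * w), E={w↦thunk((((λq. (let y = q in q)) (4 + 4)) - (let y = (-2 - 4) in 3)), ∅)}, St=[addL(7)]>
[5] <T=w, E={w↦thunk((((λq. (let y = q in q)) (4 + 4)) - (let y = (-2 - 4) in 3)), ∅)}, St=[mulR :: addL(7)]>
[6] <T=(((λq. (let y = q in q)) (4 + 4)) - (let y = (-2 - 4) in 3)), E=∅, St=[mulR :: addL(7)]>
[7] <T=((λq. (let y = q in q)) (4 + 4)), E=∅, St=[subR :: mulR :: addL(7)]>
[8] <T=(λq. (let y = q in q)), E=∅, St=[thunk :: subR :: mulR :: addL(7)]>
[9] <T=(let y = q in q), E={q↦thunk((4 + 4), ∅)}, St=[subR :: mulR :: addL(7)]>
[10] <T=q, E={y↦thunk(q, {q↦thunk((4 + 4), ∅)}), q↦thunk((4 + 4), ∅)}, St=[subR :: mulR :: addL(7)]>
[11] <T=(4 + 4), E=∅, St=[subR :: mulR :: addL(7)]>
[12] <T=4, E=∅, St=[addR :: subR :: mulR :: addL(7)]>
[13] <T=4, E=∅, St=[addL(4) :: subR :: mulR :: addL(7)]>
[14] <T=(let y = (-2 - 4) in 3), E=∅, St=[subL(8) :: mulR :: addL(7)]>
[15] <T=3, E={y↦thunk((-2 - 4), ∅)}, St=[subL(8) :: mulR :: addL(7)]>
[16] <T=w, E={w↦thunk((((λq. (let y = q in q)) (4 + 4)) - (let y = (-2 - 4) in 3)), ∅)}, St=[mulL(5) :: addL(7)]>
[17] <T=(((λq. (let y = q in q)) (4 + 4)) - (let y = (-2 - 4) in 3)), E=∅, St=[mulL(5) :: addL(7)]>
[18] <T=((λq. (let y = q in q)) (4 + 4)), E=∅, St=[subR :: mulL(5) :: addL(7)]>
[19] <T=(λq. (let y = q in q)), E=∅, St=[thunk :: subR :: mulL(5) :: addL(7)]>
[20] <T=(let y = q in q), E={q↦thunk((4 + 4), ∅)}, St=[subR :: mulL(5) :: addL(7)]>
[21] <T=q, E={y↦thunk(q, {q↦thunk((4 + 4), ∅)}), q↦thunk((4 + 4), ∅)}, St=[subR :: mulL(5) :: addL(7)]>
[22] <T=(4 + 4), E=∅, St=[subR :: mulL(5) :: addL(7)]>
[23] <T=4, E=∅, St=[addR :: subR :: mulL(5) :: addL(7)]>
[24] <T=4, E=∅, St=[addL(4) :: subR :: mulL(5) :: addL(7)]>
[25] <T=(let y = (-2 - 4) in 3), E=∅, St=[subL(8) :: mulL(5) :: addL(7)]>
[26] <T=3, E={y↦thunk((-2 - 4), ∅)}, St=[subL(8) :: mulL(5) :: addL(7)]>
→ final value 32

Answer: 32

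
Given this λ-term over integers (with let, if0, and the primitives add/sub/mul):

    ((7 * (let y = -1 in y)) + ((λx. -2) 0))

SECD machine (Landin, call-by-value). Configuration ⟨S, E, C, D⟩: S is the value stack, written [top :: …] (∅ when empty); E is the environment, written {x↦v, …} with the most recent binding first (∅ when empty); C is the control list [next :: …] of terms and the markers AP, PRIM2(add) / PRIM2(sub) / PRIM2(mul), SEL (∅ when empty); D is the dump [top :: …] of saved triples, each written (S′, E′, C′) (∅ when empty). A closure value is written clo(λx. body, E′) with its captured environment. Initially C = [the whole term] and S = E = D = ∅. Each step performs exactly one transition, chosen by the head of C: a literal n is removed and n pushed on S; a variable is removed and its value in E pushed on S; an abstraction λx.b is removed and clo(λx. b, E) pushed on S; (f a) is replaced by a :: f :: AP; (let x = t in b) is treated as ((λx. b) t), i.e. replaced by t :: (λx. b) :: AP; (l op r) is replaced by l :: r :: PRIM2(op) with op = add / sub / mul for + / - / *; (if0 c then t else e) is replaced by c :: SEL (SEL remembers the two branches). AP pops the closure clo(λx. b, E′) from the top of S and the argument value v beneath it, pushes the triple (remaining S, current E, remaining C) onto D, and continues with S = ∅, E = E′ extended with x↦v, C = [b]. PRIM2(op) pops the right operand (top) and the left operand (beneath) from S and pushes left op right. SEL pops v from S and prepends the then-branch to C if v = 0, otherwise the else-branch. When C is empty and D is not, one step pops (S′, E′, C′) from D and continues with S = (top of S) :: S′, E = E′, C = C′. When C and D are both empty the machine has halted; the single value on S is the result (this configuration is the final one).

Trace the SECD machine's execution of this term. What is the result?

t=0: [S=∅ | E=∅ | C=[((7 * (let y = -1 in y)) + ((λx. -2) 0))] | D=∅]
t=1: [S=∅ | E=∅ | C=[(7 * (let y = -1 in y)) :: ((λx. -2) 0) :: PRIM2(add)] | D=∅]
t=2: [S=∅ | E=∅ | C=[7 :: (let y = -1 in y) :: PRIM2(mul) :: ((λx. -2) 0) :: PRIM2(add)] | D=∅]
t=3: [S=[7] | E=∅ | C=[(let y = -1 in y) :: PRIM2(mul) :: ((λx. -2) 0) :: PRIM2(add)] | D=∅]
t=4: [S=[7] | E=∅ | C=[-1 :: (λy. y) :: AP :: PRIM2(mul) :: ((λx. -2) 0) :: PRIM2(add)] | D=∅]
t=5: [S=[-1 :: 7] | E=∅ | C=[(λy. y) :: AP :: PRIM2(mul) :: ((λx. -2) 0) :: PRIM2(add)] | D=∅]
t=6: [S=[clo(λy. y, ∅) :: -1 :: 7] | E=∅ | C=[AP :: PRIM2(mul) :: ((λx. -2) 0) :: PRIM2(add)] | D=∅]
t=7: [S=∅ | E={y↦-1} | C=[y] | D=[([7], ∅, [PRIM2(mul) :: ((λx. -2) 0) :: PRIM2(add)])]]
t=8: [S=[-1] | E={y↦-1} | C=∅ | D=[([7], ∅, [PRIM2(mul) :: ((λx. -2) 0) :: PRIM2(add)])]]
t=9: [S=[-1 :: 7] | E=∅ | C=[PRIM2(mul) :: ((λx. -2) 0) :: PRIM2(add)] | D=∅]
t=10: [S=[-7] | E=∅ | C=[((λx. -2) 0) :: PRIM2(add)] | D=∅]
t=11: [S=[-7] | E=∅ | C=[0 :: (λx. -2) :: AP :: PRIM2(add)] | D=∅]
t=12: [S=[0 :: -7] | E=∅ | C=[(λx. -2) :: AP :: PRIM2(add)] | D=∅]
t=13: [S=[clo(λx. -2, ∅) :: 0 :: -7] | E=∅ | C=[AP :: PRIM2(add)] | D=∅]
t=14: [S=∅ | E={x↦0} | C=[-2] | D=[([-7], ∅, [PRIM2(add)])]]
t=15: [S=[-2] | E={x↦0} | C=∅ | D=[([-7], ∅, [PRIM2(add)])]]
t=16: [S=[-2 :: -7] | E=∅ | C=[PRIM2(add)] | D=∅]
t=17: [S=[-9] | E=∅ | C=∅ | D=∅]
→ final value -9

Answer: -9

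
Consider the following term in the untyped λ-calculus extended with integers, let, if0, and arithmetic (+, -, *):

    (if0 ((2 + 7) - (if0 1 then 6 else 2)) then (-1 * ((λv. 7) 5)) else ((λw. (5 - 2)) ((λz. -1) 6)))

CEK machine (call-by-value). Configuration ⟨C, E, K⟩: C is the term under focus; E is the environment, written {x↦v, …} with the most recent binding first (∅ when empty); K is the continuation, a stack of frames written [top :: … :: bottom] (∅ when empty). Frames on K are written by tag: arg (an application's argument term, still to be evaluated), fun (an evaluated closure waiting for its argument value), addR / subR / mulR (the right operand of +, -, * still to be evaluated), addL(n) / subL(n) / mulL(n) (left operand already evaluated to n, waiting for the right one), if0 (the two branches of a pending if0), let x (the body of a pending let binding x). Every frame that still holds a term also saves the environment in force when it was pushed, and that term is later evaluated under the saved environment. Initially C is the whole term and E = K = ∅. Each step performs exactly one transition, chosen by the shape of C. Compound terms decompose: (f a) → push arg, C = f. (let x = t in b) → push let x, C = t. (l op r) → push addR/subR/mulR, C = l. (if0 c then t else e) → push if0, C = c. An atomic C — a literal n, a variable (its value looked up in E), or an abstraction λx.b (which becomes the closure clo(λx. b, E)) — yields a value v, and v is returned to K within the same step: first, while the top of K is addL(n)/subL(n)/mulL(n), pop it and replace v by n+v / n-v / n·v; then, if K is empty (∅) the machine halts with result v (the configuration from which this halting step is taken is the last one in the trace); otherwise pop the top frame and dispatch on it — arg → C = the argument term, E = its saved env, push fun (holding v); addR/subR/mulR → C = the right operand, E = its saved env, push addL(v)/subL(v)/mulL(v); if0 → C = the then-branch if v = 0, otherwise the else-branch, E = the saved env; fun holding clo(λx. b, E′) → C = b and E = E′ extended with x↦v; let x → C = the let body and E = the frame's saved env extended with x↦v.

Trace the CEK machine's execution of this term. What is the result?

Answer: 3

Machine steps:
[0] [C=(if0 ((2 + 7) - (if0 1 then 6 else 2)) then (-1 * ((λv. 7) 5)) else ((λw. (5 - 2)) ((λz. -1) 6))) | E=∅ | K=∅]
[1] [C=((2 + 7) - (if0 1 then 6 else 2)) | E=∅ | K=[if0]]
[2] [C=(2 + 7) | E=∅ | K=[subR :: if0]]
[3] [C=2 | E=∅ | K=[addR :: subR :: if0]]
[4] [C=7 | E=∅ | K=[addL(2) :: subR :: if0]]
[5] [C=(if0 1 then 6 else 2) | E=∅ | K=[subL(9) :: if0]]
[6] [C=1 | E=∅ | K=[if0 :: subL(9) :: if0]]
[7] [C=2 | E=∅ | K=[subL(9) :: if0]]
[8] [C=((λw. (5 - 2)) ((λz. -1) 6)) | E=∅ | K=∅]
[9] [C=(λw. (5 - 2)) | E=∅ | K=[arg]]
[10] [C=((λz. -1) 6) | E=∅ | K=[fun]]
[11] [C=(λz. -1) | E=∅ | K=[arg :: fun]]
[12] [C=6 | E=∅ | K=[fun :: fun]]
[13] [C=-1 | E={z↦6} | K=[fun]]
[14] [C=(5 - 2) | E={w↦-1} | K=∅]
[15] [C=5 | E={w↦-1} | K=[subR]]
[16] [C=2 | E={w↦-1} | K=[subL(5)]]
→ final value 3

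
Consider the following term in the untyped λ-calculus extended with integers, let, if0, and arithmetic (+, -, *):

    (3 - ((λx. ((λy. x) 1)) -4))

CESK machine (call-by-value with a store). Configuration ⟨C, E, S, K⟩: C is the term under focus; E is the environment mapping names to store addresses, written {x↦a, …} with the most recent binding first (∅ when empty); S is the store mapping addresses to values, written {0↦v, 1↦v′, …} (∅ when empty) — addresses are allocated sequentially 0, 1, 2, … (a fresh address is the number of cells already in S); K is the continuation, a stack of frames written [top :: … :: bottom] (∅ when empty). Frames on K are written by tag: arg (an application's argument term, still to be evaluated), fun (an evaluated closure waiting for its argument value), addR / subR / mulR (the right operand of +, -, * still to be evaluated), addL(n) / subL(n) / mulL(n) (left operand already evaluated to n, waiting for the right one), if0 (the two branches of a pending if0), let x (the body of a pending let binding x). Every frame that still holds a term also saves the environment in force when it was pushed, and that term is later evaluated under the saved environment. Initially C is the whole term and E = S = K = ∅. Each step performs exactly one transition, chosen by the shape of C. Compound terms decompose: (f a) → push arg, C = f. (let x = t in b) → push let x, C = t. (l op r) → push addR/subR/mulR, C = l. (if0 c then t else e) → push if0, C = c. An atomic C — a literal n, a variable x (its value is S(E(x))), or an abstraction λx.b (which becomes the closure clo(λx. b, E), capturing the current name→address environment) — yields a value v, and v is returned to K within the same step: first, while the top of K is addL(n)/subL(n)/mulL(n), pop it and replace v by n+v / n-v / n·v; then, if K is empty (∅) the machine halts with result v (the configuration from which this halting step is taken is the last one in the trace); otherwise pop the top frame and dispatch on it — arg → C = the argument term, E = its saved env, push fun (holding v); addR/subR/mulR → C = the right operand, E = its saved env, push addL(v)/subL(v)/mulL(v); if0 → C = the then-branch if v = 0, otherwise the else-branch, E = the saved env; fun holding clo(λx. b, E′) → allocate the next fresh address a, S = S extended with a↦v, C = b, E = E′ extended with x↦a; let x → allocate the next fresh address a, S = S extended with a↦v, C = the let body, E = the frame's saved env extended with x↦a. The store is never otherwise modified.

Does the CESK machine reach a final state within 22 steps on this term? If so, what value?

t=0: [C=(3 - ((λx. ((λy. x) 1)) -4)) | E=∅ | S=∅ | K=∅]
t=1: [C=3 | E=∅ | S=∅ | K=[subR]]
t=2: [C=((λx. ((λy. x) 1)) -4) | E=∅ | S=∅ | K=[subL(3)]]
t=3: [C=(λx. ((λy. x) 1)) | E=∅ | S=∅ | K=[arg :: subL(3)]]
t=4: [C=-4 | E=∅ | S=∅ | K=[fun :: subL(3)]]
t=5: [C=((λy. x) 1) | E={x↦0} | S={0↦-4} | K=[subL(3)]]
t=6: [C=(λy. x) | E={x↦0} | S={0↦-4} | K=[arg :: subL(3)]]
t=7: [C=1 | E={x↦0} | S={0↦-4} | K=[fun :: subL(3)]]
t=8: [C=x | E={y↦1, x↦0} | S={0↦-4, 1↦1} | K=[subL(3)]]
→ final value 7

Answer: 7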